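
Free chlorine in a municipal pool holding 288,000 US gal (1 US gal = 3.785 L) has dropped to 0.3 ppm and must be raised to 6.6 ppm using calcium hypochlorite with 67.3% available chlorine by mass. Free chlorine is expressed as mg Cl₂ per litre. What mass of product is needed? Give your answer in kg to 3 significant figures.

10.2 kg

Volume: 288,000 US gal × 3.785 L/gal = 1,090,080 L.
Chlorine deficit: 6.6 − 0.3 = 6.3 ppm = 6.3 mg/L as Cl₂.
Cl₂ equivalent needed: 6.3 mg/L × 1,090,080 L = 6,868,000 mg = 6868 g.
Product at 67.3% available chlorine: 6868 / 0.673 = 10,200 g.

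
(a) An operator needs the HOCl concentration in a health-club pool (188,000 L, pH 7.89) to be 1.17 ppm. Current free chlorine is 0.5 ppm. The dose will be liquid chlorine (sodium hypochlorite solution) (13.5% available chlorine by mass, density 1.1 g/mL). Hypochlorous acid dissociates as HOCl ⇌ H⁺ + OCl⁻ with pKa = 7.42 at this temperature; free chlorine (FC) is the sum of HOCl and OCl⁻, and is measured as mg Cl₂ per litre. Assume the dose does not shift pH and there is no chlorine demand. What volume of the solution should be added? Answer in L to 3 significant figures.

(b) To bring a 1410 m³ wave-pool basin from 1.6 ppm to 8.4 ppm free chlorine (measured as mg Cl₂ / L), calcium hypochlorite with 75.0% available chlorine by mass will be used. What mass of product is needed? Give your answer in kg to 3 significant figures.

(a) 5.22 L; (b) 12.8 kg

(a) [OCl⁻]/[HOCl] = 10^(pH − pKa) = 10^(7.89 − 7.42) = 2.951; fraction as HOCl = 1/(1 + 2.951) = 0.2531.
(a) Free chlorine required for 1.17 ppm HOCl: 1.17 / 0.2531 = 4.623 ppm.
(a) FC to add: 4.623 − 0.5 = 4.123 mg/L as Cl₂.
(a) Cl₂ equivalent: 4.123 mg/L × 188,000 L = 775.1 g.
(a) Product at 13.5% available Cl: 775.1 / 0.135 = 5742 g.
(a) Volume: 5742 g ÷ 1.1 g/mL = 5220 mL.

(b) Volume: 1410 m³ = 1,410,000 L.
(b) Chlorine deficit: 8.4 − 1.6 = 6.8 ppm = 6.8 mg/L as Cl₂.
(b) Cl₂ equivalent needed: 6.8 mg/L × 1,410,000 L = 9,588,000 mg = 9588 g.
(b) Product at 75.0% available chlorine: 9588 / 0.75 = 12,780 g.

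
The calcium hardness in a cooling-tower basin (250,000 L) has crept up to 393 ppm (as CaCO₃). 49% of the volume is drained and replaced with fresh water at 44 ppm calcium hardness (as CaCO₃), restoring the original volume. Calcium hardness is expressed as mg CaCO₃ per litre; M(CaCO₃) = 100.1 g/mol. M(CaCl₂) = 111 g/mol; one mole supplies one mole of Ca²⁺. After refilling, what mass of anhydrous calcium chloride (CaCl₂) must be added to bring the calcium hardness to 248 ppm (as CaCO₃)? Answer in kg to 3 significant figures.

7.21 kg

After draining 49% and refilling: 393 × 0.51 + 44 × 0.49 = 221.99 ppm.
Deficit to target: 248 − 221.99 = 26.01 mg/L.
As CaCO₃: 26.01 mg/L × 250,000 L = 6502 g; ÷ 100.1 = 64.96 mol Ca²⁺.
Mass: 64.96 × 111 = 7211 g.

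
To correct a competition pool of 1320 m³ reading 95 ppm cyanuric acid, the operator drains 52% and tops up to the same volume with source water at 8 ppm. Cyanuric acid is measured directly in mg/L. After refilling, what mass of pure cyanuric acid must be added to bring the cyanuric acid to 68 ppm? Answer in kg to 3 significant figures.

Volume: 1320 m³ = 1,320,000 L.
After draining 52% and refilling: 95 × 0.48 + 8 × 0.52 = 49.76 ppm.
Deficit to target: 68 − 49.76 = 18.24 mg/L.
Mass: 18.24 mg/L × 1,320,000 L = 24,080 g cyanuric acid.

24.1 kg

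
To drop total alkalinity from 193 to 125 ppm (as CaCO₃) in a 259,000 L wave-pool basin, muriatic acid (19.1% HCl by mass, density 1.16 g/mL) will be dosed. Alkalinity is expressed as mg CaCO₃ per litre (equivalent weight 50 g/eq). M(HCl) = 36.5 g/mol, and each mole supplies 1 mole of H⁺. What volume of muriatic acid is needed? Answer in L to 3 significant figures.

Alkalinity to neutralize: (193 − 125) = 68 mg/L as CaCO₃ × 259,000 L = 17,610 g as CaCO₃.
Equivalents of H⁺ required: 17,610 ÷ 50 g/eq = 352.2 eq = 352.2 mol HCl.
Mass of HCl: 352.2 × 36.5 = 12,860 g.
Mass of 19.1% solution: 12,860 / 0.191 = 67,310 g.
Volume: 67,310 g ÷ 1.16 g/mL = 58,030 mL.

58.0 L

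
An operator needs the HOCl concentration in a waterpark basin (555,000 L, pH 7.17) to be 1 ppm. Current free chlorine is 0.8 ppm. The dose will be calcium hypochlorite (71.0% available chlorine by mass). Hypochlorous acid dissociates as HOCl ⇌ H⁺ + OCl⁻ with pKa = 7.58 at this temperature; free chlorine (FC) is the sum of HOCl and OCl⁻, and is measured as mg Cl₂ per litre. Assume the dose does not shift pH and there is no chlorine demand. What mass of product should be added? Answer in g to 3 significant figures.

460 g

[OCl⁻]/[HOCl] = 10^(pH − pKa) = 10^(7.17 − 7.58) = 0.389; fraction as HOCl = 1/(1 + 0.389) = 0.7199.
Free chlorine required for 1 ppm HOCl: 1 / 0.7199 = 1.389 ppm.
FC to add: 1.389 − 0.8 = 0.589 mg/L as Cl₂.
Cl₂ equivalent: 0.589 mg/L × 555,000 L = 326.9 g.
Product at 71.0% available Cl: 326.9 / 0.71 = 460.5 g.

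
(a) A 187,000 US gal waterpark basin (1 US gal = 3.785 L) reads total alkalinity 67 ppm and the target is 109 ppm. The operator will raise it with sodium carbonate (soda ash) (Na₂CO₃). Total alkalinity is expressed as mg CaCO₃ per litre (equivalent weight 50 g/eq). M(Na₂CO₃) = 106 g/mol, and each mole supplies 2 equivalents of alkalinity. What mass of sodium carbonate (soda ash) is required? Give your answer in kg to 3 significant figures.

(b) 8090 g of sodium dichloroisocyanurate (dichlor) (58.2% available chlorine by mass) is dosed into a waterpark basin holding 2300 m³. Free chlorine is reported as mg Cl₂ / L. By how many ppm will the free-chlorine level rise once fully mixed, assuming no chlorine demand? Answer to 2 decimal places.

(a) 31.5 kg; (b) 2.05 ppm

(a) Volume: 187,000 US gal × 3.785 L/gal = 707,795 L.
(a) Alkalinity to add: (109 − 67) = 42 mg/L as CaCO₃ × 707,795 L = 29,730 g as CaCO₃.
(a) Equivalents: 29,730 g ÷ 50 g/eq = 594.5 eq.
(a) Each mole of Na₂CO₃ supplies 2 eq, so 594.5 / 2 = 297.3 mol.
(a) Mass: 297.3 mol × 106 g/mol = 31,510 g.

(b) Volume: 2300 m³ = 2,300,000 L.
(b) Available chlorine delivered: 8090 g × 0.582 = 4708 g as Cl₂.
(b) Concentration rise: 4708 g / 2,300,000 L = 2.047 mg/L = 2.05 ppm.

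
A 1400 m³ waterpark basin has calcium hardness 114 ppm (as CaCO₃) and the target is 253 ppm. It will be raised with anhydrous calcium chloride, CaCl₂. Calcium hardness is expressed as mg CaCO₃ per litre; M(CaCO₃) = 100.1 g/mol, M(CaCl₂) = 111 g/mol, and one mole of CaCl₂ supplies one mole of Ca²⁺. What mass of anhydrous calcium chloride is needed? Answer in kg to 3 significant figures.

216 kg

Volume: 1400 m³ = 1,400,000 L.
Hardness to add: (253 − 114) = 139 mg/L as CaCO₃ × 1,400,000 L = 194,600 g as CaCO₃.
Moles of Ca²⁺ (1 mol Ca²⁺ ≡ 1 mol CaCO₃): 194,600 / 100.1 g/mol = 1944 mol.
Mass of CaCl₂: 1944 × 111 = 215,800 g.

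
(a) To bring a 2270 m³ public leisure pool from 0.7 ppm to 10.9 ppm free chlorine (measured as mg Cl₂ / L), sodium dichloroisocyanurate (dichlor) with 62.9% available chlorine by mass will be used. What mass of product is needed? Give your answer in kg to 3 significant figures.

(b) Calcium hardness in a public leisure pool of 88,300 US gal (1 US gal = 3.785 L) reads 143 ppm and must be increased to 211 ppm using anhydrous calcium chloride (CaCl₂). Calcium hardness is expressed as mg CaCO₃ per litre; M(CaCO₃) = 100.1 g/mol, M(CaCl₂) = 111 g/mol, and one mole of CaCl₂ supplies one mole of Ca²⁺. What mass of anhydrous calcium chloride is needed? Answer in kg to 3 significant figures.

(a) 36.8 kg; (b) 25.2 kg

(a) Volume: 2270 m³ = 2,270,000 L.
(a) Chlorine deficit: 10.9 − 0.7 = 10.2 ppm = 10.2 mg/L as Cl₂.
(a) Cl₂ equivalent needed: 10.2 mg/L × 2,270,000 L = 23,150,000 mg = 23,150 g.
(a) Product at 62.9% available chlorine: 23,150 / 0.629 = 36,810 g.

(b) Volume: 88,300 US gal × 3.785 L/gal = 334,216 L.
(b) Hardness to add: (211 − 143) = 68 mg/L as CaCO₃ × 334,216 L = 22,730 g as CaCO₃.
(b) Moles of Ca²⁺ (1 mol Ca²⁺ ≡ 1 mol CaCO₃): 22,730 / 100.1 g/mol = 227 mol.
(b) Mass of CaCl₂: 227 × 111 = 25,200 g.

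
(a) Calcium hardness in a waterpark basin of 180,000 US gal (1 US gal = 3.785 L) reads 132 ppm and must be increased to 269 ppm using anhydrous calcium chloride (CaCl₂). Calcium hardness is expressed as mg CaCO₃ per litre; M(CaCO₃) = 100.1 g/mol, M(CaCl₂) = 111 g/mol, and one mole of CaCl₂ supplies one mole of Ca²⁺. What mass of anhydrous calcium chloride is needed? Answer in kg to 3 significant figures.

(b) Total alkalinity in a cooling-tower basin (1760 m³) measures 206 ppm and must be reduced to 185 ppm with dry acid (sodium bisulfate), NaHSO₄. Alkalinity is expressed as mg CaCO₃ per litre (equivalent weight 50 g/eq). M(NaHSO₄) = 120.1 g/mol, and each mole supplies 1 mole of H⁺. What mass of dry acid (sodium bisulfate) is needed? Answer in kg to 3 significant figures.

(a) 104 kg; (b) 88.8 kg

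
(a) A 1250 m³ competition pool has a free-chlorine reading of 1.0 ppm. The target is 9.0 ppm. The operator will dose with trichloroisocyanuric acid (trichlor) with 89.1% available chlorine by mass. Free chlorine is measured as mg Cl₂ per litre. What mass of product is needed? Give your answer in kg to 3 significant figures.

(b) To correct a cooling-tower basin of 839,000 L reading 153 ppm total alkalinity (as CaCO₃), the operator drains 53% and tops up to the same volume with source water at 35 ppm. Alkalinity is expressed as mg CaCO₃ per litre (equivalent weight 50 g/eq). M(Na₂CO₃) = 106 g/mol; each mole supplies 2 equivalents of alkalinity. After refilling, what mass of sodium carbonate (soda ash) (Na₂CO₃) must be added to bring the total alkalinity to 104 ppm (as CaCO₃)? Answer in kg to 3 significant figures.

(a) 11.2 kg; (b) 12.0 kg

(a) Volume: 1250 m³ = 1,250,000 L.
(a) Chlorine deficit: 9.0 − 1.0 = 8 ppm = 8 mg/L as Cl₂.
(a) Cl₂ equivalent needed: 8 mg/L × 1,250,000 L = 10,000,000 mg = 10,000 g.
(a) Product at 89.1% available chlorine: 10,000 / 0.891 = 11,220 g.

(b) After draining 53% and refilling: 153 × 0.47 + 35 × 0.53 = 90.46 ppm.
(b) Deficit to target: 104 − 90.46 = 13.54 mg/L.
(b) As CaCO₃: 13.54 mg/L × 839,000 L = 11,360 g; ÷ 50 g/eq ÷ 2 = 113.6 mol Na₂CO₃.
(b) Mass: 113.6 × 106 = 12,040 g.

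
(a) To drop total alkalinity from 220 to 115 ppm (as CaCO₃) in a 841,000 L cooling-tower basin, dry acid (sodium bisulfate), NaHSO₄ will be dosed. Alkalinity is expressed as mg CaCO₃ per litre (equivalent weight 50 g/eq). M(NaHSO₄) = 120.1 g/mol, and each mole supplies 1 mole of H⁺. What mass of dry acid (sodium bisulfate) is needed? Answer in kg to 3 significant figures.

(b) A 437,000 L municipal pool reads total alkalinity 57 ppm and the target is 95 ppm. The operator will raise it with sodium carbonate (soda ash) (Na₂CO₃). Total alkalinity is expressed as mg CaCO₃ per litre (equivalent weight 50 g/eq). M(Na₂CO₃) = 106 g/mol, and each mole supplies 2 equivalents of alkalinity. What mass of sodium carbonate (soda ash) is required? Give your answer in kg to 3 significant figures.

(a) 212 kg; (b) 17.6 kg

(a) Alkalinity to neutralize: (220 − 115) = 105 mg/L as CaCO₃ × 841,000 L = 88,300 g as CaCO₃.
(a) Equivalents of H⁺ required: 88,300 ÷ 50 g/eq = 1766 eq = 1766 mol NaHSO₄.
(a) Mass of NaHSO₄: 1766 × 120.1 = 212,100 g.

(b) Alkalinity to add: (95 − 57) = 38 mg/L as CaCO₃ × 437,000 L = 16,610 g as CaCO₃.
(b) Equivalents: 16,610 g ÷ 50 g/eq = 332.1 eq.
(b) Each mole of Na₂CO₃ supplies 2 eq, so 332.1 / 2 = 166.1 mol.
(b) Mass: 166.1 mol × 106 g/mol = 17,600 g.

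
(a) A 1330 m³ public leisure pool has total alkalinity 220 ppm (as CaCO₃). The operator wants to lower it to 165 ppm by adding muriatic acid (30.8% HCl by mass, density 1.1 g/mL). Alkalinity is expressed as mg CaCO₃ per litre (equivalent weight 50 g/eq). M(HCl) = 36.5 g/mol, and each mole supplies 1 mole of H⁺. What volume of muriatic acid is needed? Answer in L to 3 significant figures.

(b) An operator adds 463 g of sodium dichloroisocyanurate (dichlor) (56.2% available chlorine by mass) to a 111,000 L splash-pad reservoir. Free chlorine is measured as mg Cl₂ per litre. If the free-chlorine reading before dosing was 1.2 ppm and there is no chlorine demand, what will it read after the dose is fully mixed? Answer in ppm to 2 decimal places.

(a) 158 L; (b) 3.54 ppm

(a) Volume: 1330 m³ = 1,330,000 L.
(a) Alkalinity to neutralize: (220 − 165) = 55 mg/L as CaCO₃ × 1,330,000 L = 73,150 g as CaCO₃.
(a) Equivalents of H⁺ required: 73,150 ÷ 50 g/eq = 1463 eq = 1463 mol HCl.
(a) Mass of HCl: 1463 × 36.5 = 53,400 g.
(a) Mass of 30.8% solution: 53,400 / 0.308 = 173,400 g.
(a) Volume: 173,400 g ÷ 1.1 g/mL = 157,600 mL.

(b) Available chlorine delivered: 463 g × 0.562 = 260.2 g as Cl₂.
(b) Concentration rise: 260.2 g / 111,000 L = 2.344 mg/L = 2.34 ppm.
(b) Final FC: 1.2 + 2.34 = 3.54 ppm.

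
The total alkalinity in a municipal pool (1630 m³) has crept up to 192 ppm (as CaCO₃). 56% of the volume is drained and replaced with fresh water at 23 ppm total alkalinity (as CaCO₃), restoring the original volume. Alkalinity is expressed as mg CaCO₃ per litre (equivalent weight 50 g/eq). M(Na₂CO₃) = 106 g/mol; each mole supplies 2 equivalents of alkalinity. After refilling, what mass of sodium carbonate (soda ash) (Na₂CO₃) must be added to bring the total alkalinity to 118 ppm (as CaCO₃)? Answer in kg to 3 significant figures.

35.7 kg

Volume: 1630 m³ = 1,630,000 L.
After draining 56% and refilling: 192 × 0.44 + 23 × 0.56 = 97.36 ppm.
Deficit to target: 118 − 97.36 = 20.64 mg/L.
As CaCO₃: 20.64 mg/L × 1,630,000 L = 33,640 g; ÷ 50 g/eq ÷ 2 = 336.4 mol Na₂CO₃.
Mass: 336.4 × 106 = 35,660 g.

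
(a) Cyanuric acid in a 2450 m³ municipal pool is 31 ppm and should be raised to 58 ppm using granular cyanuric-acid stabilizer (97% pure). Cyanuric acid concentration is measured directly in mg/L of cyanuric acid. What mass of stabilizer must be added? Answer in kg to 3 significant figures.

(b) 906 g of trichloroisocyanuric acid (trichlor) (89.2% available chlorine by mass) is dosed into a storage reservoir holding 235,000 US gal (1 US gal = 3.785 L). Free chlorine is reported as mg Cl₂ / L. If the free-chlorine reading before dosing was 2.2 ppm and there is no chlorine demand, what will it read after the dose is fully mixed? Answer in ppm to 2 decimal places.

(a) Volume: 2450 m³ = 2,450,000 L.
(a) CYA to add: (58 − 31) = 27 mg/L × 2,450,000 L = 66,150 g cyanuric acid.
(a) At 97% purity: 66,150 / 0.97 = 68,200 g product.

(b) Volume: 235,000 US gal × 3.785 L/gal = 889,475 L.
(b) Available chlorine delivered: 906 g × 0.892 = 808.2 g as Cl₂.
(b) Concentration rise: 808.2 g / 889,475 L = 0.9086 mg/L = 0.91 ppm.
(b) Final FC: 2.2 + 0.91 = 3.11 ppm.

(a) 68.2 kg; (b) 3.11 ppm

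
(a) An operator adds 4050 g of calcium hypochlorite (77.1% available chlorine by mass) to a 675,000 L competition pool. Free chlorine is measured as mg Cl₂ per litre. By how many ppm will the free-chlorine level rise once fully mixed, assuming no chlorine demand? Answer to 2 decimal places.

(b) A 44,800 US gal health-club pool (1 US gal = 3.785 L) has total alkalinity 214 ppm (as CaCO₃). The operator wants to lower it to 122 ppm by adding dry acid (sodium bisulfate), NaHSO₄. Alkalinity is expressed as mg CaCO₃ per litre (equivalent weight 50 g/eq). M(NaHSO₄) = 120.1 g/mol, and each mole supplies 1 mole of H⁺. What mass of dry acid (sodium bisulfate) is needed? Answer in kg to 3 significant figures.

(a) Available chlorine delivered: 4050 g × 0.771 = 3123 g as Cl₂.
(a) Concentration rise: 3123 g / 675,000 L = 4.626 mg/L = 4.63 ppm.

(b) Volume: 44,800 US gal × 3.785 L/gal = 169,568 L.
(b) Alkalinity to neutralize: (214 − 122) = 92 mg/L as CaCO₃ × 169,568 L = 15,600 g as CaCO₃.
(b) Equivalents of H⁺ required: 15,600 ÷ 50 g/eq = 312 eq = 312 mol NaHSO₄.
(b) Mass of NaHSO₄: 312 × 120.1 = 37,470 g.

(a) 4.63 ppm; (b) 37.5 kg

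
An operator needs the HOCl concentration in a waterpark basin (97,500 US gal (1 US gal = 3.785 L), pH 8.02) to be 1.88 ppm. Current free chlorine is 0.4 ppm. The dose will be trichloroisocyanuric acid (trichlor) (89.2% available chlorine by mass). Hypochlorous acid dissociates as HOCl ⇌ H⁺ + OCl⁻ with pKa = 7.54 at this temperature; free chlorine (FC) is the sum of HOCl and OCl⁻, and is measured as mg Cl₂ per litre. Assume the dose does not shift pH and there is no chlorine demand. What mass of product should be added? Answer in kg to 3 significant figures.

2.96 kg

Volume: 97,500 US gal × 3.785 L/gal = 369,038 L.
[OCl⁻]/[HOCl] = 10^(pH − pKa) = 10^(8.02 − 7.54) = 3.02; fraction as HOCl = 1/(1 + 3.02) = 0.2488.
Free chlorine required for 1.88 ppm HOCl: 1.88 / 0.2488 = 7.558 ppm.
FC to add: 7.558 − 0.4 = 7.158 mg/L as Cl₂.
Cl₂ equivalent: 7.158 mg/L × 369,038 L = 2641 g.
Product at 89.2% available Cl: 2641 / 0.892 = 2961 g.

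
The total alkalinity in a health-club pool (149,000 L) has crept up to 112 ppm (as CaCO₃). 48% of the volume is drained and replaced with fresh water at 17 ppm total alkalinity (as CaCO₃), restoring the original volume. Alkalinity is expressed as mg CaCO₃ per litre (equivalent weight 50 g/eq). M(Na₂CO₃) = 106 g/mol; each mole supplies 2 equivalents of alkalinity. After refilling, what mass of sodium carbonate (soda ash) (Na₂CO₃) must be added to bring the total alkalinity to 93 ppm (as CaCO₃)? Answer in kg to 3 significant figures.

4.20 kg

After draining 48% and refilling: 112 × 0.52 + 17 × 0.48 = 66.4 ppm.
Deficit to target: 93 − 66.4 = 26.6 mg/L.
As CaCO₃: 26.6 mg/L × 149,000 L = 3963 g; ÷ 50 g/eq ÷ 2 = 39.63 mol Na₂CO₃.
Mass: 39.63 × 106 = 4201 g.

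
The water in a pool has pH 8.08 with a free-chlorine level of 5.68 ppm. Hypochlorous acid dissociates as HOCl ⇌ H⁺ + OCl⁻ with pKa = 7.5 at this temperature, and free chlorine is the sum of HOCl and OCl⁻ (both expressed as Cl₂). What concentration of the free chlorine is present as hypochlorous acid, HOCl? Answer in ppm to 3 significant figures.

[OCl⁻]/[HOCl] = 10^(pH − pKa) = 10^(8.08 − 7.5) = 10^0.58 = 3.802.
Fraction as HOCl = 1 / (1 + 3.802) = 0.2083.
HOCl = 0.2083 × 5.68 ppm = 1.183 ppm.

1.18 ppm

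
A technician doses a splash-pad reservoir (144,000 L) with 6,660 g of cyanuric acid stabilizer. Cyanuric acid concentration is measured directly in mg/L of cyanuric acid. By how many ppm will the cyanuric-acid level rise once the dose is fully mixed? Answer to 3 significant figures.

46.2 ppm

Rise: 6,660 g / 144,000 L × 1000 = 46.25 mg/L.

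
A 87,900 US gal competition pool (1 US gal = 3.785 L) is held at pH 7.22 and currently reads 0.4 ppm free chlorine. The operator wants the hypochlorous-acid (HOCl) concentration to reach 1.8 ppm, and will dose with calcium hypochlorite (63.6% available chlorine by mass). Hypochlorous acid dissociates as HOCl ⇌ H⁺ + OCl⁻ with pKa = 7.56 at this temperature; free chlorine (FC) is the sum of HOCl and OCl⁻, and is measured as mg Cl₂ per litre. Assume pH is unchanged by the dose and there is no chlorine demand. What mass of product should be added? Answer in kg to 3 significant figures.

Volume: 87,900 US gal × 3.785 L/gal = 332,702 L.
[OCl⁻]/[HOCl] = 10^(pH − pKa) = 10^(7.22 − 7.56) = 0.4571; fraction as HOCl = 1/(1 + 0.4571) = 0.6863.
Free chlorine required for 1.8 ppm HOCl: 1.8 / 0.6863 = 2.623 ppm.
FC to add: 2.623 − 0.4 = 2.223 mg/L as Cl₂.
Cl₂ equivalent: 2.223 mg/L × 332,702 L = 739.5 g.
Product at 63.6% available Cl: 739.5 / 0.636 = 1163 g.

1.16 kg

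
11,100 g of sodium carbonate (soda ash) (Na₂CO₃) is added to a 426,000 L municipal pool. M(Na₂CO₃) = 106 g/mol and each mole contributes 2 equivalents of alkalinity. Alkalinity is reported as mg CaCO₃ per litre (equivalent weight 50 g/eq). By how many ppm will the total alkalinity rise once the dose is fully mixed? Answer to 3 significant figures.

24.6 ppm

Moles of Na₂CO₃: 11,100 g ÷ 106 g/mol = 104.7 mol → 209.4 eq of alkalinity.
As CaCO₃: 209.4 eq × 50 g/eq = 10,470 g.
Rise: 10,470 g / 426,000 L × 1000 = 24.58 mg/L.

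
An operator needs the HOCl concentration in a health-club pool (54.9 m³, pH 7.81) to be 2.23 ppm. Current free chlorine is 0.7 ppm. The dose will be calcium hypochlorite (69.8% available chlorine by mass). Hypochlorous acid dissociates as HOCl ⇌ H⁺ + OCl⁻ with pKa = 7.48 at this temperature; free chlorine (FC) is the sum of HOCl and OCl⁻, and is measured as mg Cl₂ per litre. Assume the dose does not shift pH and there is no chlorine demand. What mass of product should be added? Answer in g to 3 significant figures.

Volume: 54.9 m³ = 54,900 L.
[OCl⁻]/[HOCl] = 10^(pH − pKa) = 10^(7.81 − 7.48) = 2.138; fraction as HOCl = 1/(1 + 2.138) = 0.3187.
Free chlorine required for 2.23 ppm HOCl: 2.23 / 0.3187 = 6.998 ppm.
FC to add: 6.998 − 0.7 = 6.298 mg/L as Cl₂.
Cl₂ equivalent: 6.298 mg/L × 54,900 L = 345.7 g.
Product at 69.8% available Cl: 345.7 / 0.698 = 495.3 g.

495 g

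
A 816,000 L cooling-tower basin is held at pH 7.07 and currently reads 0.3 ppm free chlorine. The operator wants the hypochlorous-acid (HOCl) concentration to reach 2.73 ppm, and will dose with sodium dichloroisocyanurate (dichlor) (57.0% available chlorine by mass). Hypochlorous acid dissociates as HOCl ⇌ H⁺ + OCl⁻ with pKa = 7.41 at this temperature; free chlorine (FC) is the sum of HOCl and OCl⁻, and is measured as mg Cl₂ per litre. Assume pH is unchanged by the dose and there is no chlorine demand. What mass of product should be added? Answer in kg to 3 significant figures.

5.27 kg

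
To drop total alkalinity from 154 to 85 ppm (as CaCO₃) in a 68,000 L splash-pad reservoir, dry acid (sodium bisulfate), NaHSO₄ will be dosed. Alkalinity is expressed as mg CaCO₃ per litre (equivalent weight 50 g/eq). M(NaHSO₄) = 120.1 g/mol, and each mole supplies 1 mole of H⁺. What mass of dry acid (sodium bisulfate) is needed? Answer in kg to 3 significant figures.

11.3 kg

Alkalinity to neutralize: (154 − 85) = 69 mg/L as CaCO₃ × 68,000 L = 4692 g as CaCO₃.
Equivalents of H⁺ required: 4692 ÷ 50 g/eq = 93.84 eq = 93.84 mol NaHSO₄.
Mass of NaHSO₄: 93.84 × 120.1 = 11,270 g.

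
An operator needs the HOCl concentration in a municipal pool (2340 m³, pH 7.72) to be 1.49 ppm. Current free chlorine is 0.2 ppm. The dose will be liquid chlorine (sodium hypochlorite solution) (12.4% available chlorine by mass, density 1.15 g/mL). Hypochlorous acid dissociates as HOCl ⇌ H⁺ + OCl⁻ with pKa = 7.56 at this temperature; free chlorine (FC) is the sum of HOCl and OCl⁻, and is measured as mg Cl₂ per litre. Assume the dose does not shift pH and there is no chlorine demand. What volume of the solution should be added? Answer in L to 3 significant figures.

Volume: 2340 m³ = 2,340,000 L.
[OCl⁻]/[HOCl] = 10^(pH − pKa) = 10^(7.72 − 7.56) = 1.445; fraction as HOCl = 1/(1 + 1.445) = 0.4089.
Free chlorine required for 1.49 ppm HOCl: 1.49 / 0.4089 = 3.644 ppm.
FC to add: 3.644 − 0.2 = 3.444 mg/L as Cl₂.
Cl₂ equivalent: 3.444 mg/L × 2,340,000 L = 8058 g.
Product at 12.4% available Cl: 8058 / 0.124 = 64,990 g.
Volume: 64,990 g ÷ 1.15 g/mL = 56,510 mL.

56.5 L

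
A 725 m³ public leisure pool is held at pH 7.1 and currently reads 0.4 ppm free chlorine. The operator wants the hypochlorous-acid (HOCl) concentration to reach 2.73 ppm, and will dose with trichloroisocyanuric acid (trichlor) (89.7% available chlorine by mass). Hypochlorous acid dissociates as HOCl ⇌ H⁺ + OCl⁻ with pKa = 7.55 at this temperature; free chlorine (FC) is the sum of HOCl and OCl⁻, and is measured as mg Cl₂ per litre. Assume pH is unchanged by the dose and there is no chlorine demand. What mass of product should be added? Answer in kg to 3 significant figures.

Volume: 725 m³ = 725,000 L.
[OCl⁻]/[HOCl] = 10^(pH − pKa) = 10^(7.1 − 7.55) = 0.3548; fraction as HOCl = 1/(1 + 0.3548) = 0.7381.
Free chlorine required for 2.73 ppm HOCl: 2.73 / 0.7381 = 3.699 ppm.
FC to add: 3.699 − 0.4 = 3.299 mg/L as Cl₂.
Cl₂ equivalent: 3.299 mg/L × 725,000 L = 2392 g.
Product at 89.7% available Cl: 2392 / 0.897 = 2666 g.

2.67 kg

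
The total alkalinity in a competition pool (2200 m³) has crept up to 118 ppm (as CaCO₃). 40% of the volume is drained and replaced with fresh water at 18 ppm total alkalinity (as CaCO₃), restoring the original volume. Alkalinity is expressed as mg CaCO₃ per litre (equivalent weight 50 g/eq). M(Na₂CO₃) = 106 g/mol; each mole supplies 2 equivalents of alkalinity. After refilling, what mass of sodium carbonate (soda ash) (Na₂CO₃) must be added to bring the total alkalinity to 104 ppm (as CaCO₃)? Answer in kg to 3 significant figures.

Volume: 2200 m³ = 2,200,000 L.
After draining 40% and refilling: 118 × 0.60 + 18 × 0.40 = 78 ppm.
Deficit to target: 104 − 78 = 26 mg/L.
As CaCO₃: 26 mg/L × 2,200,000 L = 57,200 g; ÷ 50 g/eq ÷ 2 = 572 mol Na₂CO₃.
Mass: 572 × 106 = 60,630 g.

60.6 kg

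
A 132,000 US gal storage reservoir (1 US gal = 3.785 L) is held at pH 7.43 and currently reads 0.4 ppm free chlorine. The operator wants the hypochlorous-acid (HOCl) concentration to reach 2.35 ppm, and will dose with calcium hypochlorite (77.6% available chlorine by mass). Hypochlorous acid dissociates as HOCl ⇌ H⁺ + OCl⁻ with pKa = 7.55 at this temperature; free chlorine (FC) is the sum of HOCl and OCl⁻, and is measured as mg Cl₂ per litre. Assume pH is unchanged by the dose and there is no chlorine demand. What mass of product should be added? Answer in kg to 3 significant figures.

2.40 kg

Volume: 132,000 US gal × 3.785 L/gal = 499,620 L.
[OCl⁻]/[HOCl] = 10^(pH − pKa) = 10^(7.43 − 7.55) = 0.7586; fraction as HOCl = 1/(1 + 0.7586) = 0.5686.
Free chlorine required for 2.35 ppm HOCl: 2.35 / 0.5686 = 4.133 ppm.
FC to add: 4.133 − 0.4 = 3.733 mg/L as Cl₂.
Cl₂ equivalent: 3.733 mg/L × 499,620 L = 1865 g.
Product at 77.6% available Cl: 1865 / 0.776 = 2403 g.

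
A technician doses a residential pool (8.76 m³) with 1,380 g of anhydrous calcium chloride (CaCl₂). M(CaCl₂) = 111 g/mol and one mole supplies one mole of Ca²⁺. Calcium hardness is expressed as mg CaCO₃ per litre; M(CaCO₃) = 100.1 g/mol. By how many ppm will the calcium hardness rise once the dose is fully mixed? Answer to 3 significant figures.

142 ppm

Volume: 8.76 m³ = 8,760 L.
Moles of Ca²⁺: 1,380 g ÷ 111 g/mol = 12.43 mol.
As CaCO₃: 12.43 mol × 100.1 g/mol = 1244 g.
Rise: 1244 g / 8,760 L × 1000 = 142.1 mg/L.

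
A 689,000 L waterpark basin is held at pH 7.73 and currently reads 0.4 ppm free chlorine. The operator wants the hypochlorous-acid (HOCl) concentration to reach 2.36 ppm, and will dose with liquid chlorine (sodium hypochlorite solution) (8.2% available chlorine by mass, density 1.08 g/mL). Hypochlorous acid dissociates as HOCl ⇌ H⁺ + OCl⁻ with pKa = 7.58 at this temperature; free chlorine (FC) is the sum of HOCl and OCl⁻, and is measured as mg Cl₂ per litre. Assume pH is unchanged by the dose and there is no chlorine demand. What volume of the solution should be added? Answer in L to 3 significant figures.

41.2 L

[OCl⁻]/[HOCl] = 10^(pH − pKa) = 10^(7.73 − 7.58) = 1.413; fraction as HOCl = 1/(1 + 1.413) = 0.4145.
Free chlorine required for 2.36 ppm HOCl: 2.36 / 0.4145 = 5.694 ppm.
FC to add: 5.694 − 0.4 = 5.294 mg/L as Cl₂.
Cl₂ equivalent: 5.294 mg/L × 689,000 L = 3647 g.
Product at 8.2% available Cl: 3647 / 0.082 = 44,480 g.
Volume: 44,480 g ÷ 1.08 g/mL = 41,180 mL.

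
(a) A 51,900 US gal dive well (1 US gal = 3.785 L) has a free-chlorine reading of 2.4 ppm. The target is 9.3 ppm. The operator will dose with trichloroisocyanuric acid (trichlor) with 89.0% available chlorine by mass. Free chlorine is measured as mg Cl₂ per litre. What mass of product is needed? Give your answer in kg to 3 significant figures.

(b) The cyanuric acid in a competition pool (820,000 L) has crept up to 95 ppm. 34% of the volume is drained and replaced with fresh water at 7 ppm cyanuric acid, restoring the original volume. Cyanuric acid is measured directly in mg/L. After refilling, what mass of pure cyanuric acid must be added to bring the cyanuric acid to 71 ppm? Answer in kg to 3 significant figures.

(a) Volume: 51,900 US gal × 3.785 L/gal = 196,442 L.
(a) Chlorine deficit: 9.3 − 2.4 = 6.9 ppm = 6.9 mg/L as Cl₂.
(a) Cl₂ equivalent needed: 6.9 mg/L × 196,442 L = 1,355,000 mg = 1355 g.
(a) Product at 89.0% available chlorine: 1355 / 0.89 = 1523 g.

(b) After draining 34% and refilling: 95 × 0.66 + 7 × 0.34 = 65.08 ppm.
(b) Deficit to target: 71 − 65.08 = 5.92 mg/L.
(b) Mass: 5.92 mg/L × 820,000 L = 4854 g cyanuric acid.

(a) 1.52 kg; (b) 4.85 kg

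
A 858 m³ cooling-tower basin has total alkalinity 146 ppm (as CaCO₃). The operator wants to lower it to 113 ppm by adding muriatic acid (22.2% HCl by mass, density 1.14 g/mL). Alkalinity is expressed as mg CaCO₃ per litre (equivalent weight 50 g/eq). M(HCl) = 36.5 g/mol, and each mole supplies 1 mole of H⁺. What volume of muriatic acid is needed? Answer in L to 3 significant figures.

81.7 L

Volume: 858 m³ = 858,000 L.
Alkalinity to neutralize: (146 − 113) = 33 mg/L as CaCO₃ × 858,000 L = 28,310 g as CaCO₃.
Equivalents of H⁺ required: 28,310 ÷ 50 g/eq = 566.3 eq = 566.3 mol HCl.
Mass of HCl: 566.3 × 36.5 = 20,670 g.
Mass of 22.2% solution: 20,670 / 0.222 = 93,100 g.
Volume: 93,100 g ÷ 1.14 g/mL = 81,670 mL.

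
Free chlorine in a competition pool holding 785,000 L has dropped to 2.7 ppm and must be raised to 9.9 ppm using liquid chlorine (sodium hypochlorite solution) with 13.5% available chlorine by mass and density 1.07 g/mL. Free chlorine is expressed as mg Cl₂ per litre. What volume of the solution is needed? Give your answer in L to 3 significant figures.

39.1 L

Chlorine deficit: 9.9 − 2.7 = 7.2 ppm = 7.2 mg/L as Cl₂.
Cl₂ equivalent needed: 7.2 mg/L × 785,000 L = 5,652,000 mg = 5652 g.
Product at 13.5% available chlorine: 5652 / 0.135 = 41,870 g.
Volume at density 1.07 g/mL: 41,870 g ÷ 1.07 g/mL = 39,130 mL.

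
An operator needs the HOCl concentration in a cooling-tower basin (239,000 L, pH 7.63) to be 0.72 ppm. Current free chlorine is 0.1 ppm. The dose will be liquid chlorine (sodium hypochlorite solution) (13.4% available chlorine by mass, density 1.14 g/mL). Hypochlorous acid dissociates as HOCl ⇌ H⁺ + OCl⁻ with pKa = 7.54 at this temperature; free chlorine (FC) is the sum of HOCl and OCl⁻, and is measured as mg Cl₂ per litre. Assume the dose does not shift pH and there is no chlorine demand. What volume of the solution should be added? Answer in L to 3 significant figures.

[OCl⁻]/[HOCl] = 10^(pH − pKa) = 10^(7.63 − 7.54) = 1.23; fraction as HOCl = 1/(1 + 1.23) = 0.4484.
Free chlorine required for 0.72 ppm HOCl: 0.72 / 0.4484 = 1.606 ppm.
FC to add: 1.606 − 0.1 = 1.506 mg/L as Cl₂.
Cl₂ equivalent: 1.506 mg/L × 239,000 L = 359.9 g.
Product at 13.4% available Cl: 359.9 / 0.134 = 2686 g.
Volume: 2686 g ÷ 1.14 g/mL = 2356 mL.

2.36 L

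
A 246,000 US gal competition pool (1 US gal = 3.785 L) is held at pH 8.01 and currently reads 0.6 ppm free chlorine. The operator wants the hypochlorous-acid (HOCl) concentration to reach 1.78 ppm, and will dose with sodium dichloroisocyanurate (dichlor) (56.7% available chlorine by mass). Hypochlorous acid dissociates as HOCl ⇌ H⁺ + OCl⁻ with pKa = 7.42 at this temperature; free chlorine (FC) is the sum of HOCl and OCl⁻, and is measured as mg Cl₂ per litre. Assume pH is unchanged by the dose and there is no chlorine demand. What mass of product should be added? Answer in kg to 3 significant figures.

13.3 kg

Volume: 246,000 US gal × 3.785 L/gal = 931,110 L.
[OCl⁻]/[HOCl] = 10^(pH − pKa) = 10^(8.01 − 7.42) = 3.89; fraction as HOCl = 1/(1 + 3.89) = 0.2045.
Free chlorine required for 1.78 ppm HOCl: 1.78 / 0.2045 = 8.705 ppm.
FC to add: 8.705 − 0.6 = 8.105 mg/L as Cl₂.
Cl₂ equivalent: 8.105 mg/L × 931,110 L = 7547 g.
Product at 56.7% available Cl: 7547 / 0.567 = 13,310 g.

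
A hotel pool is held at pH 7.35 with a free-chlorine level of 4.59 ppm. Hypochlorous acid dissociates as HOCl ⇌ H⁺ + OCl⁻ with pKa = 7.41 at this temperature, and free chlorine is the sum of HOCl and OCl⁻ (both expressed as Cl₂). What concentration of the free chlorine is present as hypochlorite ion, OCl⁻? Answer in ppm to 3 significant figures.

2.14 ppm

[OCl⁻]/[HOCl] = 10^(pH − pKa) = 10^(7.35 − 7.41) = 10^-0.06 = 0.871.
Fraction as HOCl = 1 / (1 + 0.871) = 0.5345.
OCl⁻ = (1 − 0.5345) × 4.59 ppm = 2.137 ppm.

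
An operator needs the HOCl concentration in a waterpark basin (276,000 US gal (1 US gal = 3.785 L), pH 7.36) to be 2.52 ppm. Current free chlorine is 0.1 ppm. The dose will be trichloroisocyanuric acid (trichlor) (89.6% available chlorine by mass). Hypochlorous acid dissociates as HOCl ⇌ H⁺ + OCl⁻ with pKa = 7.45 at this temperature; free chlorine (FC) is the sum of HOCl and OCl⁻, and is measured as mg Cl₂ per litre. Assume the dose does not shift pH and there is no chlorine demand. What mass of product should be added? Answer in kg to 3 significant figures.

5.21 kg

Volume: 276,000 US gal × 3.785 L/gal = 1,044,660 L.
[OCl⁻]/[HOCl] = 10^(pH − pKa) = 10^(7.36 − 7.45) = 0.8128; fraction as HOCl = 1/(1 + 0.8128) = 0.5516.
Free chlorine required for 2.52 ppm HOCl: 2.52 / 0.5516 = 4.568 ppm.
FC to add: 4.568 − 0.1 = 4.468 mg/L as Cl₂.
Cl₂ equivalent: 4.468 mg/L × 1,044,660 L = 4668 g.
Product at 89.6% available Cl: 4668 / 0.896 = 5210 g.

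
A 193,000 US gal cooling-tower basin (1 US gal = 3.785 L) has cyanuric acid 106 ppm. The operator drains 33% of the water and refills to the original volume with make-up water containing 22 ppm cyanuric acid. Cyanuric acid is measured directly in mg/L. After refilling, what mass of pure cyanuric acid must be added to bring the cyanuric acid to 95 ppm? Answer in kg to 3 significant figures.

12.2 kg

Volume: 193,000 US gal × 3.785 L/gal = 730,505 L.
After draining 33% and refilling: 106 × 0.67 + 22 × 0.33 = 78.28 ppm.
Deficit to target: 95 − 78.28 = 16.72 mg/L.
Mass: 16.72 mg/L × 730,505 L = 12,210 g cyanuric acid.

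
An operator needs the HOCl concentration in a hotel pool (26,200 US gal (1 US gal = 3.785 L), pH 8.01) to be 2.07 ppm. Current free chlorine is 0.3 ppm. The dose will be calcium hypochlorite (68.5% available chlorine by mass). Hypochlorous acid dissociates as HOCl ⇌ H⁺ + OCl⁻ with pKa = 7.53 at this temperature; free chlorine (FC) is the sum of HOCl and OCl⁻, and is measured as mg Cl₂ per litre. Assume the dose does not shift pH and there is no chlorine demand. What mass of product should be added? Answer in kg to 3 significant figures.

Volume: 26,200 US gal × 3.785 L/gal = 99,167 L.
[OCl⁻]/[HOCl] = 10^(pH − pKa) = 10^(8.01 − 7.53) = 3.02; fraction as HOCl = 1/(1 + 3.02) = 0.2488.
Free chlorine required for 2.07 ppm HOCl: 2.07 / 0.2488 = 8.321 ppm.
FC to add: 8.321 − 0.3 = 8.021 mg/L as Cl₂.
Cl₂ equivalent: 8.021 mg/L × 99,167 L = 795.4 g.
Product at 68.5% available Cl: 795.4 / 0.685 = 1161 g.

1.16 kg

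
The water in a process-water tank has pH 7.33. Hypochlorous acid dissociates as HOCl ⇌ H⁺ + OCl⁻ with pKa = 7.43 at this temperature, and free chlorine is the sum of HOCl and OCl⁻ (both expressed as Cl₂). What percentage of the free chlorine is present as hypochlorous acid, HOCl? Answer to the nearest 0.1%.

[OCl⁻]/[HOCl] = 10^(pH − pKa) = 10^(7.33 − 7.43) = 10^-0.10 = 0.7943.
Fraction as HOCl = 1 / (1 + 0.7943) = 0.5573.

55.7%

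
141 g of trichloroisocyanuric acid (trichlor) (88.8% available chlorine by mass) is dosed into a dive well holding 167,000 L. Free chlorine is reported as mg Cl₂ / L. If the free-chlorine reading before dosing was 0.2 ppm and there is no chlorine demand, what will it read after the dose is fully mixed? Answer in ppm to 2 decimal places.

Available chlorine delivered: 141 g × 0.888 = 125.2 g as Cl₂.
Concentration rise: 125.2 g / 167,000 L = 0.7497 mg/L = 0.75 ppm.
Final FC: 0.2 + 0.75 = 0.95 ppm.

0.95 ppm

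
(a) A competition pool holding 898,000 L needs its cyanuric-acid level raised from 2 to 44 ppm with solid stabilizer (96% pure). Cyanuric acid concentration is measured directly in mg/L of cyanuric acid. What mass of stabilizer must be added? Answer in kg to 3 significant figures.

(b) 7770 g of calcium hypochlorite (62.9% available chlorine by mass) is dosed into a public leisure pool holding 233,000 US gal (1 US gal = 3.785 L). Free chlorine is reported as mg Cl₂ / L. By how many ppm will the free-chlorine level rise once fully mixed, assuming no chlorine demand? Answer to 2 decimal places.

(a) CYA to add: (44 − 2) = 42 mg/L × 898,000 L = 37,720 g cyanuric acid.
(a) At 96% purity: 37,720 / 0.96 = 39,290 g product.

(b) Volume: 233,000 US gal × 3.785 L/gal = 881,905 L.
(b) Available chlorine delivered: 7770 g × 0.629 = 4887 g as Cl₂.
(b) Concentration rise: 4887 g / 881,905 L = 5.542 mg/L = 5.54 ppm.

(a) 39.3 kg; (b) 5.54 ppm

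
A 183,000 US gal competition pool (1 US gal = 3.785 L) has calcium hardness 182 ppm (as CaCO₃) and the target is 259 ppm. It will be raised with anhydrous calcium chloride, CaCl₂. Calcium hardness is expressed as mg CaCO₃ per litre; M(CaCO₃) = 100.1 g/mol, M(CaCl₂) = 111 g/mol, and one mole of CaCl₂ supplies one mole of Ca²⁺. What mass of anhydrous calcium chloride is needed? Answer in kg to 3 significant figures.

Volume: 183,000 US gal × 3.785 L/gal = 692,655 L.
Hardness to add: (259 − 182) = 77 mg/L as CaCO₃ × 692,655 L = 53,330 g as CaCO₃.
Moles of Ca²⁺ (1 mol Ca²⁺ ≡ 1 mol CaCO₃): 53,330 / 100.1 g/mol = 532.8 mol.
Mass of CaCl₂: 532.8 × 111 = 59,140 g.

59.1 kg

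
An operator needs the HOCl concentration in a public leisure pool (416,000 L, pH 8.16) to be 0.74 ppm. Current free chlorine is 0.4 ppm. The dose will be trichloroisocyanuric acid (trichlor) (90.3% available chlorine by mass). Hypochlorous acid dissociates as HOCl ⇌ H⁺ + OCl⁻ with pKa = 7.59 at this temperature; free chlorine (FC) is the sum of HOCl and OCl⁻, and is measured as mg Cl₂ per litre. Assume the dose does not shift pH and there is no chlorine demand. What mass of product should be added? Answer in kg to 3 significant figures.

1.42 kg

[OCl⁻]/[HOCl] = 10^(pH − pKa) = 10^(8.16 − 7.59) = 3.715; fraction as HOCl = 1/(1 + 3.715) = 0.2121.
Free chlorine required for 0.74 ppm HOCl: 0.74 / 0.2121 = 3.489 ppm.
FC to add: 3.489 − 0.4 = 3.089 mg/L as Cl₂.
Cl₂ equivalent: 3.089 mg/L × 416,000 L = 1285 g.
Product at 90.3% available Cl: 1285 / 0.903 = 1423 g.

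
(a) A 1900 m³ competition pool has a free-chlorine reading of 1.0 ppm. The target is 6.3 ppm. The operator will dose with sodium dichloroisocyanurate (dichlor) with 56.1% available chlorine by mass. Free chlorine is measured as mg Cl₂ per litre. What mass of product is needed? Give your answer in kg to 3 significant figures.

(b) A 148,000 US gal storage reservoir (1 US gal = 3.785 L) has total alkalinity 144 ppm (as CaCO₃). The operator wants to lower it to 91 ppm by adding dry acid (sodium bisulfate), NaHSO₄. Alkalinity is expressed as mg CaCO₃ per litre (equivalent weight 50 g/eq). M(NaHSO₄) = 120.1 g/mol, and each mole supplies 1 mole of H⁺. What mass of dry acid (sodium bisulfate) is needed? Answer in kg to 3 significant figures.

(a) Volume: 1900 m³ = 1,900,000 L.
(a) Chlorine deficit: 6.3 − 1.0 = 5.3 ppm = 5.3 mg/L as Cl₂.
(a) Cl₂ equivalent needed: 5.3 mg/L × 1,900,000 L = 10,070,000 mg = 10,070 g.
(a) Product at 56.1% available chlorine: 10,070 / 0.561 = 17,950 g.

(b) Volume: 148,000 US gal × 3.785 L/gal = 560,180 L.
(b) Alkalinity to neutralize: (144 − 91) = 53 mg/L as CaCO₃ × 560,180 L = 29,690 g as CaCO₃.
(b) Equivalents of H⁺ required: 29,690 ÷ 50 g/eq = 593.8 eq = 593.8 mol NaHSO₄.
(b) Mass of NaHSO₄: 593.8 × 120.1 = 71,310 g.

(a) 18.0 kg; (b) 71.3 kg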